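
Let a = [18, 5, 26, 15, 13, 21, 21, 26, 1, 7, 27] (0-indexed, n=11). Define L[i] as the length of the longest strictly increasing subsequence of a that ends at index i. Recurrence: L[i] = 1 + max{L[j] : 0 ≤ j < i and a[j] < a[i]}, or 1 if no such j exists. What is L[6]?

3

   i    0    1    2    3    4    5    6    7    8    9   10
a[i]   18    5   26   15   13   21   21   26    1    7   27
L[i]    1    1    2    2    2    3    3    4    1    2    5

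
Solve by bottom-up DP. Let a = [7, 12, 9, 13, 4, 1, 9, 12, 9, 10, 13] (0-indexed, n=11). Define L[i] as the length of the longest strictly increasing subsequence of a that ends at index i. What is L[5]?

   i    0    1    2    3    4    5    6    7    8    9   10
a[i]    7   12    9   13    4    1    9   12    9   10   13
L[i]    1    2    2    3    1    1    2    3    2    3    4

1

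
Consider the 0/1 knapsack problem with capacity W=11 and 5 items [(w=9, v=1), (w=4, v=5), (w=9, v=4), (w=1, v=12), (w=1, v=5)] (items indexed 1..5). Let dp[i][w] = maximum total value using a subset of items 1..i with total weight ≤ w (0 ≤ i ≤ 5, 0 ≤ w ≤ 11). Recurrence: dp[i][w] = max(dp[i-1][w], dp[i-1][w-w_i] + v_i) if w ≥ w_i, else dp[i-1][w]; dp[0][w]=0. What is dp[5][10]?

22

i\w   0   1   2   3   4   5   6   7   8   9  10  11
  0   0   0   0   0   0   0   0   0   0   0   0   0
  1   0   0   0   0   0   0   0   0   0   1   1   1
  2   0   0   0   0   5   5   5   5   5   5   5   5
  3   0   0   0   0   5   5   5   5   5   5   5   5
  4   0  12  12  12  12  17  17  17  17  17  17  17
  5   0  12  17  17  17  17  22  22  22  22  22  22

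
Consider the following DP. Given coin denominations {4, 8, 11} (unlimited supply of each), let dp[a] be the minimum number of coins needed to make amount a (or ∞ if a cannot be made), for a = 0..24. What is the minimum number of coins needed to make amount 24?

3

 a  0  1  2  3  4  5  6  7  8  9 10 11 12 13 14 15 16 17 18 19 20 21 22 23 24
dp  0  -  -  -  1  -  -  -  1  -  -  1  2  -  -  2  2  -  -  2  3  -  2  3  3
(- denotes ∞ / unreachable)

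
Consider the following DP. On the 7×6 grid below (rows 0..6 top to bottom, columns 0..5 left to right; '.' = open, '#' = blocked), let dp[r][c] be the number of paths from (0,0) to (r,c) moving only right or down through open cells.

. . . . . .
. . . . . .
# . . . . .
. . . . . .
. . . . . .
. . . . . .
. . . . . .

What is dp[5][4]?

r\c   0   1   2   3   4   5
  0   1   1   1   1   1   1
  1   1   2   3   4   5   6
  2   0   2   5   9  14  20
  3   0   2   7  16  30  50
  4   0   2   9  25  55 105
  5   0   2  11  36  91 196
  6   0   2  13  49 140 336

91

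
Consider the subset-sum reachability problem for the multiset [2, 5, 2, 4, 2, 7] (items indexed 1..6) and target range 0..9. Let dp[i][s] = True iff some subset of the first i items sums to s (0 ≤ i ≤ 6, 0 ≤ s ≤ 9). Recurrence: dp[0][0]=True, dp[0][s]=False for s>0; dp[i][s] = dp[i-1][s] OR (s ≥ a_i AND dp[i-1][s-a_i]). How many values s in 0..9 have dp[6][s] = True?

i\s   0   1   2   3   4   5   6   7   8   9
  0   T   F   F   F   F   F   F   F   F   F
  1   T   F   T   F   F   F   F   F   F   F
  2   T   F   T   F   F   T   F   T   F   F
  3   T   F   T   F   T   T   F   T   F   T
  4   T   F   T   F   T   T   T   T   T   T
  5   T   F   T   F   T   T   T   T   T   T
  6   T   F   T   F   T   T   T   T   T   T

8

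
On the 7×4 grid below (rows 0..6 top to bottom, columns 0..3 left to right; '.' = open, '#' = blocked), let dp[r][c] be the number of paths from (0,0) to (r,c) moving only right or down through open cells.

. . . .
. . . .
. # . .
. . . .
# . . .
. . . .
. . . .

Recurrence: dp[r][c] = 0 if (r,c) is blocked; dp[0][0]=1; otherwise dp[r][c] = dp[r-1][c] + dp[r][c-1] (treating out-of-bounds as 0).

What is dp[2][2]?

r\c   0   1   2   3
  0   1   1   1   1
  1   1   2   3   4
  2   1   0   3   7
  3   1   1   4  11
  4   0   1   5  16
  5   0   1   6  22
  6   0   1   7  29

3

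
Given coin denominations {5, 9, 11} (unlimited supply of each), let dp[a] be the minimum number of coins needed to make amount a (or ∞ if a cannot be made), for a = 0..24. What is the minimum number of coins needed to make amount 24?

 a  0  1  2  3  4  5  6  7  8  9 10 11 12 13 14 15 16 17 18 19 20 21 22 23 24
dp  0  -  -  -  -  1  -  -  -  1  2  1  -  -  2  3  2  -  2  3  2  3  2  3  4
(- denotes ∞ / unreachable)

4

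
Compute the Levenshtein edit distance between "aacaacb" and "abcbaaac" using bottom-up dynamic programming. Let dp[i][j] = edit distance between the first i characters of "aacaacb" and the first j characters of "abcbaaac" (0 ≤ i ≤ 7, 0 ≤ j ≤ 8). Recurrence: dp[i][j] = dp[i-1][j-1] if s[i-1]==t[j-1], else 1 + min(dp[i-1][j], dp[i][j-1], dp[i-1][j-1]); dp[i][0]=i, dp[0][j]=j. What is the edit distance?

   ''  a  b  c  b  a  a  a  c
''  0  1  2  3  4  5  6  7  8
 a  1  0  1  2  3  4  5  6  7
 a  2  1  1  2  3  3  4  5  6
 c  3  2  2  1  2  3  4  5  5
 a  4  3  3  2  2  2  3  4  5
 a  5  4  4  3  3  2  2  3  4
 c  6  5  5  4  4  3  3  3  3
 b  7  6  5  5  4  4  4  4  4

4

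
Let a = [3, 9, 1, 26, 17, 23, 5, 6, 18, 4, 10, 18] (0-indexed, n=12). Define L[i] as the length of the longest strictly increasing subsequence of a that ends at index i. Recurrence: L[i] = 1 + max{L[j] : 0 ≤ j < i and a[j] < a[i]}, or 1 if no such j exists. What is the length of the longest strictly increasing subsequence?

5

   i    0    1    2    3    4    5    6    7    8    9   10   11
a[i]    3    9    1   26   17   23    5    6   18    4   10   18
L[i]    1    2    1    3    3    4    2    3    4    2    4    5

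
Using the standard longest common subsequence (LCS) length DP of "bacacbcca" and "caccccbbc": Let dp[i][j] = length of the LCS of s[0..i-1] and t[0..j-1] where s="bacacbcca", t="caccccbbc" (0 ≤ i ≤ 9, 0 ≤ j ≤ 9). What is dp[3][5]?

   ''  c  a  c  c  c  c  b  b  c
''  0  0  0  0  0  0  0  0  0  0
 b  0  0  0  0  0  0  0  1  1  1
 a  0  0  1  1  1  1  1  1  1  1
 c  0  1  1  2  2  2  2  2  2  2
 a  0  1  2  2  2  2  2  2  2  2
 c  0  1  2  3  3  3  3  3  3  3
 b  0  1  2  3  3  3  3  4  4  4
 c  0  1  2  3  4  4  4  4  4  5
 c  0  1  2  3  4  5  5  5  5  5
 a  0  1  2  3  4  5  5  5  5  5

2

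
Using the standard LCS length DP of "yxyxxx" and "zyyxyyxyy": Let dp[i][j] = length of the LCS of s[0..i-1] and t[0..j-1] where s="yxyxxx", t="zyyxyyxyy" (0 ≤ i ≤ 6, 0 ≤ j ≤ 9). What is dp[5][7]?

4

   ''  z  y  y  x  y  y  x  y  y
''  0  0  0  0  0  0  0  0  0  0
 y  0  0  1  1  1  1  1  1  1  1
 x  0  0  1  1  2  2  2  2  2  2
 y  0  0  1  2  2  3  3  3  3  3
 x  0  0  1  2  3  3  3  4  4  4
 x  0  0  1  2  3  3  3  4  4  4
 x  0  0  1  2  3  3  3  4  4  4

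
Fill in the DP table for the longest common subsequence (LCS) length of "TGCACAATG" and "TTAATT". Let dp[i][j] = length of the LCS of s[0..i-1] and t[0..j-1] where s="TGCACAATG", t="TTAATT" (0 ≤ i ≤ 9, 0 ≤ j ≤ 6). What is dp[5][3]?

   ''  T  T  A  A  T  T
''  0  0  0  0  0  0  0
 T  0  1  1  1  1  1  1
 G  0  1  1  1  1  1  1
 C  0  1  1  1  1  1  1
 A  0  1  1  2  2  2  2
 C  0  1  1  2  2  2  2
 A  0  1  1  2  3  3  3
 A  0  1  1  2  3  3  3
 T  0  1  2  2  3  4  4
 G  0  1  2  2  3  4  4

2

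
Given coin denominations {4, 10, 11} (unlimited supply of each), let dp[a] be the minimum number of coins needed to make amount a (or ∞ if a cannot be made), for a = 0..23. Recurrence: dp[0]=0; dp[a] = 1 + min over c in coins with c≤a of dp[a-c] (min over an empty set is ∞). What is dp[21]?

2

 a  0  1  2  3  4  5  6  7  8  9 10 11 12 13 14 15 16 17 18 19 20 21 22 23
dp  0  -  -  -  1  -  -  -  2  -  1  1  3  -  2  2  4  -  3  3  2  2  2  4
(- denotes ∞ / unreachable)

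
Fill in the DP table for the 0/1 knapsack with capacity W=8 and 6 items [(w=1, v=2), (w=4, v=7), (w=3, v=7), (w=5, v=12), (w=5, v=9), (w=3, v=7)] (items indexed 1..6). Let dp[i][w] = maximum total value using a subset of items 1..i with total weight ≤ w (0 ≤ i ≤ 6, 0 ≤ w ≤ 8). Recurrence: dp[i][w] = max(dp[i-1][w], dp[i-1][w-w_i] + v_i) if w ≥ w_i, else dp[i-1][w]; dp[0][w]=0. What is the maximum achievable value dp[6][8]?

19

i\w   0   1   2   3   4   5   6   7   8
  0   0   0   0   0   0   0   0   0   0
  1   0   2   2   2   2   2   2   2   2
  2   0   2   2   2   7   9   9   9   9
  3   0   2   2   7   9   9   9  14  16
  4   0   2   2   7   9  12  14  14  19
  5   0   2   2   7   9  12  14  14  19
  6   0   2   2   7   9  12  14  16  19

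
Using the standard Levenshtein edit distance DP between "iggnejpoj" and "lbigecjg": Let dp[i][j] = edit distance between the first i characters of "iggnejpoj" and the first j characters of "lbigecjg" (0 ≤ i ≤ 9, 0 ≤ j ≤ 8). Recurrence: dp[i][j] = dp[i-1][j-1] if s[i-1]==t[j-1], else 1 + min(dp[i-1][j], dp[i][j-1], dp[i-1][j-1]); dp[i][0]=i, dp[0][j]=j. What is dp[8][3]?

8

   ''  l  b  i  g  e  c  j  g
''  0  1  2  3  4  5  6  7  8
 i  1  1  2  2  3  4  5  6  7
 g  2  2  2  3  2  3  4  5  6
 g  3  3  3  3  3  3  4  5  5
 n  4  4  4  4  4  4  4  5  6
 e  5  5  5  5  5  4  5  5  6
 j  6  6  6  6  6  5  5  5  6
 p  7  7  7  7  7  6  6  6  6
 o  8  8  8  8  8  7  7  7  7
 j  9  9  9  9  9  8  8  7  8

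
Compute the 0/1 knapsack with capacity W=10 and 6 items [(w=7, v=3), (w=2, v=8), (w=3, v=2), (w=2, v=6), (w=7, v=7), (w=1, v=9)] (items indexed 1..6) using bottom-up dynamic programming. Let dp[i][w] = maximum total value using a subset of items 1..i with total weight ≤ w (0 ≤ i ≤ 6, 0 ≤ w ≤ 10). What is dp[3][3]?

i\w   0   1   2   3   4   5   6   7   8   9  10
  0   0   0   0   0   0   0   0   0   0   0   0
  1   0   0   0   0   0   0   0   3   3   3   3
  2   0   0   8   8   8   8   8   8   8  11  11
  3   0   0   8   8   8  10  10  10  10  11  11
  4   0   0   8   8  14  14  14  16  16  16  16
  5   0   0   8   8  14  14  14  16  16  16  16
  6   0   9   9  17  17  23  23  23  25  25  25

8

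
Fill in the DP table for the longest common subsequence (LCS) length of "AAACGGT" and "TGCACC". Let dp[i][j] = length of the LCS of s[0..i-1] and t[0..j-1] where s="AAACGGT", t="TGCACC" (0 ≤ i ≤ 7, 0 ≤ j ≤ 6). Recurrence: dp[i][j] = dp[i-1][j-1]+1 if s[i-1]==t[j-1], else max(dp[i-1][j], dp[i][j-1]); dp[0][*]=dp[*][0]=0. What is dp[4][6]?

2

   ''  T  G  C  A  C  C
''  0  0  0  0  0  0  0
 A  0  0  0  0  1  1  1
 A  0  0  0  0  1  1  1
 A  0  0  0  0  1  1  1
 C  0  0  0  1  1  2  2
 G  0  0  1  1  1  2  2
 G  0  0  1  1  1  2  2
 T  0  1  1  1  1  2  2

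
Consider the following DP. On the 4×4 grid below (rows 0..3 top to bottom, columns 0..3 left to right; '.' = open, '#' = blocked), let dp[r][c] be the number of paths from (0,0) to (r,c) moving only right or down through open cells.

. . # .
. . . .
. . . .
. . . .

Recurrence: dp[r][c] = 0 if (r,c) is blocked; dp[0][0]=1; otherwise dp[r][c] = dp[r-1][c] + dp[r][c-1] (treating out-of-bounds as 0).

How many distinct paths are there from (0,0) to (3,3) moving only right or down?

16

r\c   0   1   2   3
  0   1   1   0   0
  1   1   2   2   2
  2   1   3   5   7
  3   1   4   9  16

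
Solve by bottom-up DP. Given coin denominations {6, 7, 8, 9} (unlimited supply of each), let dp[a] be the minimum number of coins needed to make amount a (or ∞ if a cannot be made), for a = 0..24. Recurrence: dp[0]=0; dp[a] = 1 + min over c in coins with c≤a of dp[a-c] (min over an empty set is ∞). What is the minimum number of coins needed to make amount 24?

3

 a  0  1  2  3  4  5  6  7  8  9 10 11 12 13 14 15 16 17 18 19 20 21 22 23 24
dp  0  -  -  -  -  -  1  1  1  1  -  -  2  2  2  2  2  2  2  3  3  3  3  3  3
(- denotes ∞ / unreachable)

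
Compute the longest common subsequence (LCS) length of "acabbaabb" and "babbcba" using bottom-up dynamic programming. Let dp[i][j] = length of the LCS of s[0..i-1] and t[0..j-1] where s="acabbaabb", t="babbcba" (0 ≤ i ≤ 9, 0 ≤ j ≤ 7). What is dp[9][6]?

4

   ''  b  a  b  b  c  b  a
''  0  0  0  0  0  0  0  0
 a  0  0  1  1  1  1  1  1
 c  0  0  1  1  1  2  2  2
 a  0  0  1  1  1  2  2  3
 b  0  1  1  2  2  2  3  3
 b  0  1  1  2  3  3  3  3
 a  0  1  2  2  3  3  3  4
 a  0  1  2  2  3  3  3  4
 b  0  1  2  3  3  3  4  4
 b  0  1  2  3  4  4  4  4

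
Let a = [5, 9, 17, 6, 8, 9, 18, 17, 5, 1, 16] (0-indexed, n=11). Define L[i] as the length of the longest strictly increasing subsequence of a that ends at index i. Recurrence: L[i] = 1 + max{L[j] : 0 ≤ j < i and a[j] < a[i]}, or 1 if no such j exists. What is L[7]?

5

   i    0    1    2    3    4    5    6    7    8    9   10
a[i]    5    9   17    6    8    9   18   17    5    1   16
L[i]    1    2    3    2    3    4    5    5    1    1    5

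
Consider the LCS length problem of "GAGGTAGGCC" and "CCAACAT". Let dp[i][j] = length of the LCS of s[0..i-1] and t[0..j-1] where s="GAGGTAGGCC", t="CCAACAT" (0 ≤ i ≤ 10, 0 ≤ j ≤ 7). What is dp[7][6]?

   ''  C  C  A  A  C  A  T
''  0  0  0  0  0  0  0  0
 G  0  0  0  0  0  0  0  0
 A  0  0  0  1  1  1  1  1
 G  0  0  0  1  1  1  1  1
 G  0  0  0  1  1  1  1  1
 T  0  0  0  1  1  1  1  2
 A  0  0  0  1  2  2  2  2
 G  0  0  0  1  2  2  2  2
 G  0  0  0  1  2  2  2  2
 C  0  1  1  1  2  3  3  3
 C  0  1  2  2  2  3  3  3

2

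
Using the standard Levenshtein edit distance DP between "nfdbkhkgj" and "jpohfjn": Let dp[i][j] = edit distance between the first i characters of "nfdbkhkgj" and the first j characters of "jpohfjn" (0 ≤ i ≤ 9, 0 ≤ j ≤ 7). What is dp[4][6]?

   ''  j  p  o  h  f  j  n
''  0  1  2  3  4  5  6  7
 n  1  1  2  3  4  5  6  6
 f  2  2  2  3  4  4  5  6
 d  3  3  3  3  4  5  5  6
 b  4  4  4  4  4  5  6  6
 k  5  5  5  5  5  5  6  7
 h  6  6  6  6  5  6  6  7
 k  7  7  7  7  6  6  7  7
 g  8  8  8  8  7  7  7  8
 j  9  8  9  9  8  8  7  8

6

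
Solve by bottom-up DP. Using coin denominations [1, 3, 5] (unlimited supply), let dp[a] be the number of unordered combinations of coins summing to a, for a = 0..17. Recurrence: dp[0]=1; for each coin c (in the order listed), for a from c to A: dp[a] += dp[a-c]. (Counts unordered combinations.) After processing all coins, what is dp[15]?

after  coin     0     1     2     3     4     5     6     7     8     9    10    11    12    13    14    15    16    17
          1     1     1     1     1     1     1     1     1     1     1     1     1     1     1     1     1     1     1
          3     1     1     1     2     2     2     3     3     3     4     4     4     5     5     5     6     6     6
          5     1     1     1     2     2     3     4     4     5     6     7     8     9    10    11    13    14    15

13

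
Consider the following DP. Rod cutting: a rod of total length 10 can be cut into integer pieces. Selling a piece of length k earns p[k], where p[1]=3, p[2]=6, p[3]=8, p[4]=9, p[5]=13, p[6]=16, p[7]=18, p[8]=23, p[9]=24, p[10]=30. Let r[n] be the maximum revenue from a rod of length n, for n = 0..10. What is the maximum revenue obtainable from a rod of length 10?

30

   n    0    1    2    3    4    5    6    7    8    9   10
r[n]    0    3    6    9   12   15   18   21   24   27   30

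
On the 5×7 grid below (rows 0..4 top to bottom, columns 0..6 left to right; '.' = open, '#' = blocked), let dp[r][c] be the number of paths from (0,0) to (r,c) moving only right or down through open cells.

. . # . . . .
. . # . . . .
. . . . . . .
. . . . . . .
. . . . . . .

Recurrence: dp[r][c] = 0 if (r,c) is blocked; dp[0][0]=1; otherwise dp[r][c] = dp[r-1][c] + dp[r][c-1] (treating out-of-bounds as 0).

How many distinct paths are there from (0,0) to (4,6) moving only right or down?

70

r\c   0   1   2   3   4   5   6
  0   1   1   0   0   0   0   0
  1   1   2   0   0   0   0   0
  2   1   3   3   3   3   3   3
  3   1   4   7  10  13  16  19
  4   1   5  12  22  35  51  70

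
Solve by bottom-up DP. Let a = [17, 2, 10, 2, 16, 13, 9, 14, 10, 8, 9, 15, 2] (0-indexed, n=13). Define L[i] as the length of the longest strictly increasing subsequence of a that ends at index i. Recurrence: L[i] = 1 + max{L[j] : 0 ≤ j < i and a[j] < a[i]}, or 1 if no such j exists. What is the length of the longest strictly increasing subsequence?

5

   i    0    1    2    3    4    5    6    7    8    9   10   11   12
a[i]   17    2   10    2   16   13    9   14   10    8    9   15    2
L[i]    1    1    2    1    3    3    2    4    3    2    3    5    1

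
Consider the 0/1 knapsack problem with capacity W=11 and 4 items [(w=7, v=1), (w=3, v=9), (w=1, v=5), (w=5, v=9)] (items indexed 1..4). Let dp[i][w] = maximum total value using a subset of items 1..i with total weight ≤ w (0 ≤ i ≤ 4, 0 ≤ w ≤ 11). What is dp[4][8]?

i\w   0   1   2   3   4   5   6   7   8   9  10  11
  0   0   0   0   0   0   0   0   0   0   0   0   0
  1   0   0   0   0   0   0   0   1   1   1   1   1
  2   0   0   0   9   9   9   9   9   9   9  10  10
  3   0   5   5   9  14  14  14  14  14  14  14  15
  4   0   5   5   9  14  14  14  14  18  23  23  23

18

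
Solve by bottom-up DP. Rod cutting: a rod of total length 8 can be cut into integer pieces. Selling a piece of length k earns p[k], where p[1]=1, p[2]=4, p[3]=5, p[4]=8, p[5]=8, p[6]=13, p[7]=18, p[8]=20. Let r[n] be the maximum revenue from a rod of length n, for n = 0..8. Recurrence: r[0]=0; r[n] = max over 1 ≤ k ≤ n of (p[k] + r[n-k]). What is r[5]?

   n    0    1    2    3    4    5    6    7    8
r[n]    0    1    4    5    8    9   13   18   20

9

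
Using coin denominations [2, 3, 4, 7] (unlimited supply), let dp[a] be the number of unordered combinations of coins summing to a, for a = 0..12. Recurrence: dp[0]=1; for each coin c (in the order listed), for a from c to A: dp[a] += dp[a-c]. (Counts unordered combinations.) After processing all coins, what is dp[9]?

after  coin     0     1     2     3     4     5     6     7     8     9    10    11    12
          2     1     0     1     0     1     0     1     0     1     0     1     0     1
          3     1     0     1     1     1     1     2     1     2     2     2     2     3
          4     1     0     1     1     2     1     3     2     4     3     5     4     7
          7     1     0     1     1     2     1     3     3     4     4     6     6     8

4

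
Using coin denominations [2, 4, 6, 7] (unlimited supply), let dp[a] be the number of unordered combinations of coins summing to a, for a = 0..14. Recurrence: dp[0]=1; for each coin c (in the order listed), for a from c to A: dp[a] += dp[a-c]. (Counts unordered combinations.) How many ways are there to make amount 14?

after  coin     0     1     2     3     4     5     6     7     8     9    10    11    12    13    14
          2     1     0     1     0     1     0     1     0     1     0     1     0     1     0     1
          4     1     0     1     0     2     0     2     0     3     0     3     0     4     0     4
          6     1     0     1     0     2     0     3     0     4     0     5     0     7     0     8
          7     1     0     1     0     2     0     3     1     4     1     5     2     7     3     9

9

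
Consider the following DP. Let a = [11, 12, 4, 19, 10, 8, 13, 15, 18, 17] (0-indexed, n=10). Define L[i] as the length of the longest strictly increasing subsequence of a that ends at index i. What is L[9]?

5

   i    0    1    2    3    4    5    6    7    8    9
a[i]   11   12    4   19   10    8   13   15   18   17
L[i]    1    2    1    3    2    2    3    4    5    5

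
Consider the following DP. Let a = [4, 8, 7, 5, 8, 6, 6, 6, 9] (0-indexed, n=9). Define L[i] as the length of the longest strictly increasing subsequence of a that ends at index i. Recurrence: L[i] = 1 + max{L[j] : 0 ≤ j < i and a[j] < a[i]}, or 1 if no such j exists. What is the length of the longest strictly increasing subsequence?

4

   i    0    1    2    3    4    5    6    7    8
a[i]    4    8    7    5    8    6    6    6    9
L[i]    1    2    2    2    3    3    3    3    4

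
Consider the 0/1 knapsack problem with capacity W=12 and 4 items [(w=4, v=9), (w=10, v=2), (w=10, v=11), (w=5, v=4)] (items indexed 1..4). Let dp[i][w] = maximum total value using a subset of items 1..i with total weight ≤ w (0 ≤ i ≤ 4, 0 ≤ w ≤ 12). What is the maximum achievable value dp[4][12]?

i\w   0   1   2   3   4   5   6   7   8   9  10  11  12
  0   0   0   0   0   0   0   0   0   0   0   0   0   0
  1   0   0   0   0   9   9   9   9   9   9   9   9   9
  2   0   0   0   0   9   9   9   9   9   9   9   9   9
  3   0   0   0   0   9   9   9   9   9   9  11  11  11
  4   0   0   0   0   9   9   9   9   9  13  13  13  13

13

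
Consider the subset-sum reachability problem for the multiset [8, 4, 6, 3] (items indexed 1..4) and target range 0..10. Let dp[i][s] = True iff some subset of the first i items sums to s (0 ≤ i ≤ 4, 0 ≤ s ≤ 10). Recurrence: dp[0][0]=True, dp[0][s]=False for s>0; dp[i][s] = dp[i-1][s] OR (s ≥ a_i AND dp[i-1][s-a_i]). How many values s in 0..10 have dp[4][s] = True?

i\s   0   1   2   3   4   5   6   7   8   9  10
  0   T   F   F   F   F   F   F   F   F   F   F
  1   T   F   F   F   F   F   F   F   T   F   F
  2   T   F   F   F   T   F   F   F   T   F   F
  3   T   F   F   F   T   F   T   F   T   F   T
  4   T   F   F   T   T   F   T   T   T   T   T

8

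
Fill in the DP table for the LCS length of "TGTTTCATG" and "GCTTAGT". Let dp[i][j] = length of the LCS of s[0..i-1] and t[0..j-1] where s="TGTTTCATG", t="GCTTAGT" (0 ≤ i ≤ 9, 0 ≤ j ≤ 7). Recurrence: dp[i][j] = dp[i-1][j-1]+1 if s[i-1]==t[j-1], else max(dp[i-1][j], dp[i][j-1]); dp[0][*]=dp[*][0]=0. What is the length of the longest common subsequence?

   ''  G  C  T  T  A  G  T
''  0  0  0  0  0  0  0  0
 T  0  0  0  1  1  1  1  1
 G  0  1  1  1  1  1  2  2
 T  0  1  1  2  2  2  2  3
 T  0  1  1  2  3  3  3  3
 T  0  1  1  2  3  3  3  4
 C  0  1  2  2  3  3  3  4
 A  0  1  2  2  3  4  4  4
 T  0  1  2  3  3  4  4  5
 G  0  1  2  3  3  4  5  5

5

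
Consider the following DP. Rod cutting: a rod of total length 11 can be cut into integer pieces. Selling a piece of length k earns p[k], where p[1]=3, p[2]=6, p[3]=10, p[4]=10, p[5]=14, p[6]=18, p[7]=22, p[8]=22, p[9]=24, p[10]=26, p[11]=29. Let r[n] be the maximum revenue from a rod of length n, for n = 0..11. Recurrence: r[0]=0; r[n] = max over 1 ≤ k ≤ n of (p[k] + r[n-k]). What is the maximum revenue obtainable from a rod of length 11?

36

   n    0    1    2    3    4    5    6    7    8    9   10   11
r[n]    0    3    6   10   13   16   20   23   26   30   33   36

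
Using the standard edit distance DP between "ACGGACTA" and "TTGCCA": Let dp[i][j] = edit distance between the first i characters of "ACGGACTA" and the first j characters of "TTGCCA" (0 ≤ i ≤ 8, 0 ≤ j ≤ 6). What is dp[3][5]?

4

   ''  T  T  G  C  C  A
''  0  1  2  3  4  5  6
 A  1  1  2  3  4  5  5
 C  2  2  2  3  3  4  5
 G  3  3  3  2  3  4  5
 G  4  4  4  3  3  4  5
 A  5  5  5  4  4  4  4
 C  6  6  6  5  4  4  5
 T  7  6  6  6  5  5  5
 A  8  7  7  7  6  6  5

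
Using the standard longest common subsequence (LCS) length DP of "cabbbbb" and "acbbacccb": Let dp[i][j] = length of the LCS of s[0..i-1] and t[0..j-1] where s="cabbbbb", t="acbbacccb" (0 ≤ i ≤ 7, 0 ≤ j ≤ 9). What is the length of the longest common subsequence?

4

   ''  a  c  b  b  a  c  c  c  b
''  0  0  0  0  0  0  0  0  0  0
 c  0  0  1  1  1  1  1  1  1  1
 a  0  1  1  1  1  2  2  2  2  2
 b  0  1  1  2  2  2  2  2  2  3
 b  0  1  1  2  3  3  3  3  3  3
 b  0  1  1  2  3  3  3  3  3  4
 b  0  1  1  2  3  3  3  3  3  4
 b  0  1  1  2  3  3  3  3  3  4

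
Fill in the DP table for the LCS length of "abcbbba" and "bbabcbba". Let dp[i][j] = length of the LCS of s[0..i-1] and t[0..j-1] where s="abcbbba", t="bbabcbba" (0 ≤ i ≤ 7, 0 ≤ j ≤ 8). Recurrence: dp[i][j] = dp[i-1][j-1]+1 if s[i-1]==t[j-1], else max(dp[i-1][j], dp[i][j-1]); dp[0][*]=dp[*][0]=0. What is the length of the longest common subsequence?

6

   ''  b  b  a  b  c  b  b  a
''  0  0  0  0  0  0  0  0  0
 a  0  0  0  1  1  1  1  1  1
 b  0  1  1  1  2  2  2  2  2
 c  0  1  1  1  2  3  3  3  3
 b  0  1  2  2  2  3  4  4  4
 b  0  1  2  2  3  3  4  5  5
 b  0  1  2  2  3  3  4  5  5
 a  0  1  2  3  3  3  4  5  6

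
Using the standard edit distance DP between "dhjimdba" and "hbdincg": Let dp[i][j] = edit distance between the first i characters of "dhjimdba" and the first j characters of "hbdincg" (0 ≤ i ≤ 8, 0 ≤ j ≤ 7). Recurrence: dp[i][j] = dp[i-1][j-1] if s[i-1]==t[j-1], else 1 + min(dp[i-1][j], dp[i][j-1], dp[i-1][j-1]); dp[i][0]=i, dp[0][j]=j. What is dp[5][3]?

4

   ''  h  b  d  i  n  c  g
''  0  1  2  3  4  5  6  7
 d  1  1  2  2  3  4  5  6
 h  2  1  2  3  3  4  5  6
 j  3  2  2  3  4  4  5  6
 i  4  3  3  3  3  4  5  6
 m  5  4  4  4  4  4  5  6
 d  6  5  5  4  5  5  5  6
 b  7  6  5  5  5  6  6  6
 a  8  7  6  6  6  6  7  7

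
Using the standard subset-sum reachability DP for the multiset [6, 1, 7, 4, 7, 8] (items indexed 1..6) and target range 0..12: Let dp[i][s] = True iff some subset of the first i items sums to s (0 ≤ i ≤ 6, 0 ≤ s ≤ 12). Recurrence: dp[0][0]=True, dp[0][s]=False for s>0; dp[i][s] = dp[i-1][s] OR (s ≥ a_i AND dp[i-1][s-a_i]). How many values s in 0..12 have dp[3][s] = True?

5

i\s   0   1   2   3   4   5   6   7   8   9  10  11  12
  0   T   F   F   F   F   F   F   F   F   F   F   F   F
  1   T   F   F   F   F   F   T   F   F   F   F   F   F
  2   T   T   F   F   F   F   T   T   F   F   F   F   F
  3   T   T   F   F   F   F   T   T   T   F   F   F   F
  4   T   T   F   F   T   T   T   T   T   F   T   T   T
  5   T   T   F   F   T   T   T   T   T   F   T   T   T
  6   T   T   F   F   T   T   T   T   T   T   T   T   T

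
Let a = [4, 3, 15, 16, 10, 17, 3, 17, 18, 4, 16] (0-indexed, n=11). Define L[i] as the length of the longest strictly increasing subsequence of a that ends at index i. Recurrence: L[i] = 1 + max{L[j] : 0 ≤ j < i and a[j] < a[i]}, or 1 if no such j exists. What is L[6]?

1

   i    0    1    2    3    4    5    6    7    8    9   10
a[i]    4    3   15   16   10   17    3   17   18    4   16
L[i]    1    1    2    3    2    4    1    4    5    2    3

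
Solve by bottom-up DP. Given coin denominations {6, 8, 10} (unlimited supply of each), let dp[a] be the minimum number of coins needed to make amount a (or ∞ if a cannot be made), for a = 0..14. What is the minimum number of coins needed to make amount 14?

2

 a  0  1  2  3  4  5  6  7  8  9 10 11 12 13 14
dp  0  -  -  -  -  -  1  -  1  -  1  -  2  -  2
(- denotes ∞ / unreachable)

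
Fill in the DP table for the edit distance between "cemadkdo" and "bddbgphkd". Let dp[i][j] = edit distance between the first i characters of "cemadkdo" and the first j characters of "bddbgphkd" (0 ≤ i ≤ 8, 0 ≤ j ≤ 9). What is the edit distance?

8

   ''  b  d  d  b  g  p  h  k  d
''  0  1  2  3  4  5  6  7  8  9
 c  1  1  2  3  4  5  6  7  8  9
 e  2  2  2  3  4  5  6  7  8  9
 m  3  3  3  3  4  5  6  7  8  9
 a  4  4  4  4  4  5  6  7  8  9
 d  5  5  4  4  5  5  6  7  8  8
 k  6  6  5  5  5  6  6  7  7  8
 d  7  7  6  5  6  6  7  7  8  7
 o  8  8  7  6  6  7  7  8  8  8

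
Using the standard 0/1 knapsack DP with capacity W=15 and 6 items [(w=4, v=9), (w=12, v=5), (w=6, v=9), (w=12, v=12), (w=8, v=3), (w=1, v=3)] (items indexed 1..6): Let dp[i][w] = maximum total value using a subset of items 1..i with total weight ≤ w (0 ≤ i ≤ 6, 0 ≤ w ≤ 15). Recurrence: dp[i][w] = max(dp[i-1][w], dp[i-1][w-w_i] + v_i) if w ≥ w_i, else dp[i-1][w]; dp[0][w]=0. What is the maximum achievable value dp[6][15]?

i\w   0   1   2   3   4   5   6   7   8   9  10  11  12  13  14  15
  0   0   0   0   0   0   0   0   0   0   0   0   0   0   0   0   0
  1   0   0   0   0   9   9   9   9   9   9   9   9   9   9   9   9
  2   0   0   0   0   9   9   9   9   9   9   9   9   9   9   9   9
  3   0   0   0   0   9   9   9   9   9   9  18  18  18  18  18  18
  4   0   0   0   0   9   9   9   9   9   9  18  18  18  18  18  18
  5   0   0   0   0   9   9   9   9   9   9  18  18  18  18  18  18
  6   0   3   3   3   9  12  12  12  12  12  18  21  21  21  21  21

21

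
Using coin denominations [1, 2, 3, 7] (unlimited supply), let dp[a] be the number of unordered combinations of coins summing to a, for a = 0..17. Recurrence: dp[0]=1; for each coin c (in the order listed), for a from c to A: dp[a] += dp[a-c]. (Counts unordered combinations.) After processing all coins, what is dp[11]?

after  coin     0     1     2     3     4     5     6     7     8     9    10    11    12    13    14    15    16    17
          1     1     1     1     1     1     1     1     1     1     1     1     1     1     1     1     1     1     1
          2     1     1     2     2     3     3     4     4     5     5     6     6     7     7     8     8     9     9
          3     1     1     2     3     4     5     7     8    10    12    14    16    19    21    24    27    30    33
          7     1     1     2     3     4     5     7     9    11    14    17    20    24    28    33    38    44    50

20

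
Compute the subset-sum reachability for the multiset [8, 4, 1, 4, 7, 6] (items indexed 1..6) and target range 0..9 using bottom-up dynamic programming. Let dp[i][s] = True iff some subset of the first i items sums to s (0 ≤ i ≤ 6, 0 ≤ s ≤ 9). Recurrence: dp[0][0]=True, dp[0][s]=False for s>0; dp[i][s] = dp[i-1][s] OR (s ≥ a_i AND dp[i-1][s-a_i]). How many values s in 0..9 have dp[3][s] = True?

i\s   0   1   2   3   4   5   6   7   8   9
  0   T   F   F   F   F   F   F   F   F   F
  1   T   F   F   F   F   F   F   F   T   F
  2   T   F   F   F   T   F   F   F   T   F
  3   T   T   F   F   T   T   F   F   T   T
  4   T   T   F   F   T   T   F   F   T   T
  5   T   T   F   F   T   T   F   T   T   T
  6   T   T   F   F   T   T   T   T   T   T

6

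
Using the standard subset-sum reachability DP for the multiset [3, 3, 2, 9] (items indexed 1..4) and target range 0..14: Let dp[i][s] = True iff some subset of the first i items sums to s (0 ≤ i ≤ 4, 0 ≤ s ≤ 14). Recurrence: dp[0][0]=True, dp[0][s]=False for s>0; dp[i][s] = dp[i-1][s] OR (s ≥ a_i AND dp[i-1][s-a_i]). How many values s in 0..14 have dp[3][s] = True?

i\s   0   1   2   3   4   5   6   7   8   9  10  11  12  13  14
  0   T   F   F   F   F   F   F   F   F   F   F   F   F   F   F
  1   T   F   F   T   F   F   F   F   F   F   F   F   F   F   F
  2   T   F   F   T   F   F   T   F   F   F   F   F   F   F   F
  3   T   F   T   T   F   T   T   F   T   F   F   F   F   F   F
  4   T   F   T   T   F   T   T   F   T   T   F   T   T   F   T

6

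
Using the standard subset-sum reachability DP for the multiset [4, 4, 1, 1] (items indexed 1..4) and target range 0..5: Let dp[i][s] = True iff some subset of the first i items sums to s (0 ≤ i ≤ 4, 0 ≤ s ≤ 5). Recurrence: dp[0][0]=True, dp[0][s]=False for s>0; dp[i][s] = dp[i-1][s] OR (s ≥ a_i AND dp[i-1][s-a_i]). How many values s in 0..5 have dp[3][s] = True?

4

i\s   0   1   2   3   4   5
  0   T   F   F   F   F   F
  1   T   F   F   F   T   F
  2   T   F   F   F   T   F
  3   T   T   F   F   T   T
  4   T   T   T   F   T   T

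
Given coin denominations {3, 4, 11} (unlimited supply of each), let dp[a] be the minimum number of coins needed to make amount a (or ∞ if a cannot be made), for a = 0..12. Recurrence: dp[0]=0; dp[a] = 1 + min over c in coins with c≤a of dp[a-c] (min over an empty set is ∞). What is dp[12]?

3

 a  0  1  2  3  4  5  6  7  8  9 10 11 12
dp  0  -  -  1  1  -  2  2  2  3  3  1  3
(- denotes ∞ / unreachable)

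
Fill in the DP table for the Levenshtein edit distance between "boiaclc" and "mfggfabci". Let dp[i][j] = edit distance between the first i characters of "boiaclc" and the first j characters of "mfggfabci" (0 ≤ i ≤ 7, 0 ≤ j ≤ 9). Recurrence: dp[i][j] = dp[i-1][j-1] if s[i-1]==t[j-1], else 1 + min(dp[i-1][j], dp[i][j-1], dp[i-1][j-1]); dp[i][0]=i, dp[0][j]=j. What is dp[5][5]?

   ''  m  f  g  g  f  a  b  c  i
''  0  1  2  3  4  5  6  7  8  9
 b  1  1  2  3  4  5  6  6  7  8
 o  2  2  2  3  4  5  6  7  7  8
 i  3  3  3  3  4  5  6  7  8  7
 a  4  4  4  4  4  5  5  6  7  8
 c  5  5  5  5  5  5  6  6  6  7
 l  6  6  6  6  6  6  6  7  7  7
 c  7  7  7  7  7  7  7  7  7  8

5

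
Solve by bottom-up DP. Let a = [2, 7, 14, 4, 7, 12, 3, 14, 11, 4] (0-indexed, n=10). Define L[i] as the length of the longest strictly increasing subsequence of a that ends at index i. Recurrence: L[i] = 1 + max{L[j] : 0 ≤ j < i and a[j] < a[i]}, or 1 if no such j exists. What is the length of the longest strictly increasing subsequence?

5

   i    0    1    2    3    4    5    6    7    8    9
a[i]    2    7   14    4    7   12    3   14   11    4
L[i]    1    2    3    2    3    4    2    5    4    3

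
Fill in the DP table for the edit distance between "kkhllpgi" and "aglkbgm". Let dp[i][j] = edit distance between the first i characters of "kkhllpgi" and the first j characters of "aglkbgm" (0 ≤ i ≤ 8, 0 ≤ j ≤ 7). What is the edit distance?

6

   ''  a  g  l  k  b  g  m
''  0  1  2  3  4  5  6  7
 k  1  1  2  3  3  4  5  6
 k  2  2  2  3  3  4  5  6
 h  3  3  3  3  4  4  5  6
 l  4  4  4  3  4  5  5  6
 l  5  5  5  4  4  5  6  6
 p  6  6  6  5  5  5  6  7
 g  7  7  6  6  6  6  5  6
 i  8  8  7  7  7  7  6  6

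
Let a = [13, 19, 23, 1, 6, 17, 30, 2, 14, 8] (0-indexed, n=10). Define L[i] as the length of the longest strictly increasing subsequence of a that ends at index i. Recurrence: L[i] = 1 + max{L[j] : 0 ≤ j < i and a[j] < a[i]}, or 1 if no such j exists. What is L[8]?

   i    0    1    2    3    4    5    6    7    8    9
a[i]   13   19   23    1    6   17   30    2   14    8
L[i]    1    2    3    1    2    3    4    2    3    3

3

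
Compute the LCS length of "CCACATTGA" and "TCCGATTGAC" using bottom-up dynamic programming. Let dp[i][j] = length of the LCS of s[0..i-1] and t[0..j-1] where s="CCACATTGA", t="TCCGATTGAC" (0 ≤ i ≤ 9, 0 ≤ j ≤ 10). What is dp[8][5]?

3

   ''  T  C  C  G  A  T  T  G  A  C
''  0  0  0  0  0  0  0  0  0  0  0
 C  0  0  1  1  1  1  1  1  1  1  1
 C  0  0  1  2  2  2  2  2  2  2  2
 A  0  0  1  2  2  3  3  3  3  3  3
 C  0  0  1  2  2  3  3  3  3  3  4
 A  0  0  1  2  2  3  3  3  3  4  4
 T  0  1  1  2  2  3  4  4  4  4  4
 T  0  1  1  2  2  3  4  5  5  5  5
 G  0  1  1  2  3  3  4  5  6  6  6
 A  0  1  1  2  3  4  4  5  6  7  7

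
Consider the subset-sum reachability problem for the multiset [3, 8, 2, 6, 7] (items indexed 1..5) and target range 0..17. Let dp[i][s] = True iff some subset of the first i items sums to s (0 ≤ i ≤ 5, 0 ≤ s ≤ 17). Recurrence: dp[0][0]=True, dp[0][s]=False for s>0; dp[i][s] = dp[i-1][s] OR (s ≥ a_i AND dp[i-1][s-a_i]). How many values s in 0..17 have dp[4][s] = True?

i\s   0   1   2   3   4   5   6   7   8   9  10  11  12  13  14  15  16  17
  0   T   F   F   F   F   F   F   F   F   F   F   F   F   F   F   F   F   F
  1   T   F   F   T   F   F   F   F   F   F   F   F   F   F   F   F   F   F
  2   T   F   F   T   F   F   F   F   T   F   F   T   F   F   F   F   F   F
  3   T   F   T   T   F   T   F   F   T   F   T   T   F   T   F   F   F   F
  4   T   F   T   T   F   T   T   F   T   T   T   T   F   T   T   F   T   T
  5   T   F   T   T   F   T   T   T   T   T   T   T   T   T   T   T   T   T

13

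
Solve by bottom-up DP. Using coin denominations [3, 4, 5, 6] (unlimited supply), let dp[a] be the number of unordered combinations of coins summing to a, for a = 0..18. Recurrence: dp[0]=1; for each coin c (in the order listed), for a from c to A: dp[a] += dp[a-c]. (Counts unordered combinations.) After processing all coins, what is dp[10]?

after  coin     0     1     2     3     4     5     6     7     8     9    10    11    12    13    14    15    16    17    18
          3     1     0     0     1     0     0     1     0     0     1     0     0     1     0     0     1     0     0     1
          4     1     0     0     1     1     0     1     1     1     1     1     1     2     1     1     2     2     1     2
          5     1     0     0     1     1     1     1     1     2     2     2     2     3     3     3     4     4     4     5
          6     1     0     0     1     1     1     2     1     2     3     3     3     5     4     5     7     7     7    10

3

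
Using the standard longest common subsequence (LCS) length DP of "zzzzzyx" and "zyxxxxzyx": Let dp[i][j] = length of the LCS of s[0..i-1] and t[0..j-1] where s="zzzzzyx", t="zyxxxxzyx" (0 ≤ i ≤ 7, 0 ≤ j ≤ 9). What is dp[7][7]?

3

   ''  z  y  x  x  x  x  z  y  x
''  0  0  0  0  0  0  0  0  0  0
 z  0  1  1  1  1  1  1  1  1  1
 z  0  1  1  1  1  1  1  2  2  2
 z  0  1  1  1  1  1  1  2  2  2
 z  0  1  1  1  1  1  1  2  2  2
 z  0  1  1  1  1  1  1  2  2  2
 y  0  1  2  2  2  2  2  2  3  3
 x  0  1  2  3  3  3  3  3  3  4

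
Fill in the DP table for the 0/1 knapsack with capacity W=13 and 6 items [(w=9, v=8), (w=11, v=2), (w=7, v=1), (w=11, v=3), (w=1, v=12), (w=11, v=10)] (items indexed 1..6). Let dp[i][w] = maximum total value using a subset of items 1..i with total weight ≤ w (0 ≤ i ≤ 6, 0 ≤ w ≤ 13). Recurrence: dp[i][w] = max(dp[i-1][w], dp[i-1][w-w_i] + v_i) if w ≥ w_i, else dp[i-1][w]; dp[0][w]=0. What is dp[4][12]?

i\w   0   1   2   3   4   5   6   7   8   9  10  11  12  13
  0   0   0   0   0   0   0   0   0   0   0   0   0   0   0
  1   0   0   0   0   0   0   0   0   0   8   8   8   8   8
  2   0   0   0   0   0   0   0   0   0   8   8   8   8   8
  3   0   0   0   0   0   0   0   1   1   8   8   8   8   8
  4   0   0   0   0   0   0   0   1   1   8   8   8   8   8
  5   0  12  12  12  12  12  12  12  13  13  20  20  20  20
  6   0  12  12  12  12  12  12  12  13  13  20  20  22  22

8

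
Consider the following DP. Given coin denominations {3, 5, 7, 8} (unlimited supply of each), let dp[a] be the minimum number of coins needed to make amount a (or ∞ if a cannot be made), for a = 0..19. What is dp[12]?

2

 a  0  1  2  3  4  5  6  7  8  9 10 11 12 13 14 15 16 17 18 19
dp  0  -  -  1  -  1  2  1  1  3  2  2  2  2  2  2  2  3  3  3
(- denotes ∞ / unreachable)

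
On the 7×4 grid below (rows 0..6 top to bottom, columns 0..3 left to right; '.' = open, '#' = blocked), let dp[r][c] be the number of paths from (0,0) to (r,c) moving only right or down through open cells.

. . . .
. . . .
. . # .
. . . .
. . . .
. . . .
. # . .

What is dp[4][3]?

17

r\c   0   1   2   3
  0   1   1   1   1
  1   1   2   3   4
  2   1   3   0   4
  3   1   4   4   8
  4   1   5   9  17
  5   1   6  15  32
  6   1   0  15  47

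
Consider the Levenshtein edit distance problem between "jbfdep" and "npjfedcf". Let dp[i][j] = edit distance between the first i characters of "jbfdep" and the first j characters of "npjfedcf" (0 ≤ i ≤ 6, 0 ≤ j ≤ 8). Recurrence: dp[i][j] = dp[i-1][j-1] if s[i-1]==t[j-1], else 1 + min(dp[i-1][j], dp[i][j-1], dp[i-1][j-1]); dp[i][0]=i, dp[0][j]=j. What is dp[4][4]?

   ''  n  p  j  f  e  d  c  f
''  0  1  2  3  4  5  6  7  8
 j  1  1  2  2  3  4  5  6  7
 b  2  2  2  3  3  4  5  6  7
 f  3  3  3  3  3  4  5  6  6
 d  4  4  4  4  4  4  4  5  6
 e  5  5  5  5  5  4  5  5  6
 p  6  6  5  6  6  5  5  6  6

4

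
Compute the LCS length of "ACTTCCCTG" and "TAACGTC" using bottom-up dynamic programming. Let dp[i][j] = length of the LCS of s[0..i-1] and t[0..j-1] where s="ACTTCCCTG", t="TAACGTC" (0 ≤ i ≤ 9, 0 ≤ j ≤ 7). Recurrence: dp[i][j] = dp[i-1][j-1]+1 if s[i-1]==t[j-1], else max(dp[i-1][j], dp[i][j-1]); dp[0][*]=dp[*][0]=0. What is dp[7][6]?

3

   ''  T  A  A  C  G  T  C
''  0  0  0  0  0  0  0  0
 A  0  0  1  1  1  1  1  1
 C  0  0  1  1  2  2  2  2
 T  0  1  1  1  2  2  3  3
 T  0  1  1  1  2  2  3  3
 C  0  1  1  1  2  2  3  4
 C  0  1  1  1  2  2  3  4
 C  0  1  1  1  2  2  3  4
 T  0  1  1  1  2  2  3  4
 G  0  1  1  1  2  3  3  4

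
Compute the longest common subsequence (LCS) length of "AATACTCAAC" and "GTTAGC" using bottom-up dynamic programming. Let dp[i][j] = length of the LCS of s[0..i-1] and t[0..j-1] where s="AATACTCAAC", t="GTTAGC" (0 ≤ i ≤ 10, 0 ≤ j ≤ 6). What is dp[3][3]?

1

   ''  G  T  T  A  G  C
''  0  0  0  0  0  0  0
 A  0  0  0  0  1  1  1
 A  0  0  0  0  1  1  1
 T  0  0  1  1  1  1  1
 A  0  0  1  1  2  2  2
 C  0  0  1  1  2  2  3
 T  0  0  1  2  2  2  3
 C  0  0  1  2  2  2  3
 A  0  0  1  2  3  3  3
 A  0  0  1  2  3  3  3
 C  0  0  1  2  3  3  4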